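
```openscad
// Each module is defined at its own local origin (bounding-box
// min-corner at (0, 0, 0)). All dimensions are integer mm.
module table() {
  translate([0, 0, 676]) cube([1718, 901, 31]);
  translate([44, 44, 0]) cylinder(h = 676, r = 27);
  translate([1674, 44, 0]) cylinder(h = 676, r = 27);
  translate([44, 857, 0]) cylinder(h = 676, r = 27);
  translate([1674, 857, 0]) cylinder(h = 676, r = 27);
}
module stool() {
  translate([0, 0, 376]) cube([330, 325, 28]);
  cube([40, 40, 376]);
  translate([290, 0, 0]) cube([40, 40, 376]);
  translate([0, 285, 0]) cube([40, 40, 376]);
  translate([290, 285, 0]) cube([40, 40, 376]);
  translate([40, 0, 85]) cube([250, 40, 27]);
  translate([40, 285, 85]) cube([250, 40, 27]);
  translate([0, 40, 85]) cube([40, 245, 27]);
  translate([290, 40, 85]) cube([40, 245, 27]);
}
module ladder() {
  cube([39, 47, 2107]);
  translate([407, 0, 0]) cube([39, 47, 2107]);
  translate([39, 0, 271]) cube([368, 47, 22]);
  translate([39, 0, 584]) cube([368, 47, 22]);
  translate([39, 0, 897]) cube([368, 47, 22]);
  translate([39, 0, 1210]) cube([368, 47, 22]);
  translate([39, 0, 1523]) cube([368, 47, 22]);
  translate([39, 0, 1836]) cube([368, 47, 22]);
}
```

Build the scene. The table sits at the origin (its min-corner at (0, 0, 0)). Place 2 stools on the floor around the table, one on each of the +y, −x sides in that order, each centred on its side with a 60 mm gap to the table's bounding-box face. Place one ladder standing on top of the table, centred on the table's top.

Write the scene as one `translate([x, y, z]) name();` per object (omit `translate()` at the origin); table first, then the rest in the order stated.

table();
translate([694, 961, 0]) stool();
translate([-390, 288, 0]) stool();
translate([636, 427, 707]) ladder();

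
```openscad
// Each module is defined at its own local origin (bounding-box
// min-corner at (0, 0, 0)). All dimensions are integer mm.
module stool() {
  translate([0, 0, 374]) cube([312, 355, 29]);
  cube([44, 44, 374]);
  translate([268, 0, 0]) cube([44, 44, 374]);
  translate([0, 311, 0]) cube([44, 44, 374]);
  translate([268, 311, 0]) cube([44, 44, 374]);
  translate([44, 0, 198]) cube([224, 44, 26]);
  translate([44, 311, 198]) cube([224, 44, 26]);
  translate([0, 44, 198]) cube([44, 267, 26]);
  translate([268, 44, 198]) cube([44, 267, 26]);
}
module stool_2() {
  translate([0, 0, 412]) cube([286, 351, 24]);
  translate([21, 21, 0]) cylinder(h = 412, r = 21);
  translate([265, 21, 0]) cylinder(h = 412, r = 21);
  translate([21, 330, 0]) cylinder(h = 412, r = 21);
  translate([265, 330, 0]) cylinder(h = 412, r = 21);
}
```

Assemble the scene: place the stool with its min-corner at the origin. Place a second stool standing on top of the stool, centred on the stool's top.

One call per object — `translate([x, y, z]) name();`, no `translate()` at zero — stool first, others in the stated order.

stool();
translate([13, 2, 403]) stool_2();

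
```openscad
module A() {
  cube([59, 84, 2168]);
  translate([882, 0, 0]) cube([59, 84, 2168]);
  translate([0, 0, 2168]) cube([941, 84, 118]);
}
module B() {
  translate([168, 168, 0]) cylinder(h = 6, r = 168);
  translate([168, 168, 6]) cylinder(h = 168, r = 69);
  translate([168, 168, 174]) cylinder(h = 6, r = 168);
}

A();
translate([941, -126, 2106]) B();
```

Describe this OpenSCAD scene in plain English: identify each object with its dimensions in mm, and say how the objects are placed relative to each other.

A is a door frame. The clear opening is 823 mm wide and 2168 mm high. Two 59 mm wide jambs, 84 mm deep, stand either side of the opening from the floor to the top of the opening. A 118 mm thick head sits across the top of both jambs, spanning the full outside width of the frame.

B is a spool: two coaxial disc flanges of radius 168 mm and thickness 6 mm, joined by a core cylinder of radius 69 mm and height 168 mm. The lower flange rests on z = 0 and the three cylinders share a vertical axis.

The spool is beside the door frame with their tops flush at z = 2286.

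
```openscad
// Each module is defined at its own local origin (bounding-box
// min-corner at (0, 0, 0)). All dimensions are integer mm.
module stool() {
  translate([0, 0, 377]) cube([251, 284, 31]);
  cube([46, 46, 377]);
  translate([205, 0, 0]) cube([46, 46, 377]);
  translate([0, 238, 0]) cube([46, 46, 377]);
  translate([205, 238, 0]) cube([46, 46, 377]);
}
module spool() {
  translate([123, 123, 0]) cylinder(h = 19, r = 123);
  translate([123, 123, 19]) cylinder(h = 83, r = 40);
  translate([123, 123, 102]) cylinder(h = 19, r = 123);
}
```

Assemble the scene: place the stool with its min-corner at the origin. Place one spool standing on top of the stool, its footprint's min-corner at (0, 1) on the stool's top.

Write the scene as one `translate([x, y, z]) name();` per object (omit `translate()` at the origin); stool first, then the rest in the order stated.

stool();
translate([0, 1, 408]) spool();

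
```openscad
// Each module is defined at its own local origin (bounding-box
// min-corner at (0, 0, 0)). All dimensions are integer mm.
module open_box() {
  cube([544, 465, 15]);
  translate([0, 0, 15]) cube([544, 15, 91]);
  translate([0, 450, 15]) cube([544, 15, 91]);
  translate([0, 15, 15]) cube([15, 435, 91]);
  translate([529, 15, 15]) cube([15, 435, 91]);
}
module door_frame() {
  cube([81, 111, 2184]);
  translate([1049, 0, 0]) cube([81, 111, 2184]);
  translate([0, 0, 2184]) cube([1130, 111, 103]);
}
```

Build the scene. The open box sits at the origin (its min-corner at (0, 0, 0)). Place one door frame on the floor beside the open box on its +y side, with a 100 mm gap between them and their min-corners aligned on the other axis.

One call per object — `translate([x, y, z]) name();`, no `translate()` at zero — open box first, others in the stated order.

open_box();
translate([0, 565, 0]) door_frame();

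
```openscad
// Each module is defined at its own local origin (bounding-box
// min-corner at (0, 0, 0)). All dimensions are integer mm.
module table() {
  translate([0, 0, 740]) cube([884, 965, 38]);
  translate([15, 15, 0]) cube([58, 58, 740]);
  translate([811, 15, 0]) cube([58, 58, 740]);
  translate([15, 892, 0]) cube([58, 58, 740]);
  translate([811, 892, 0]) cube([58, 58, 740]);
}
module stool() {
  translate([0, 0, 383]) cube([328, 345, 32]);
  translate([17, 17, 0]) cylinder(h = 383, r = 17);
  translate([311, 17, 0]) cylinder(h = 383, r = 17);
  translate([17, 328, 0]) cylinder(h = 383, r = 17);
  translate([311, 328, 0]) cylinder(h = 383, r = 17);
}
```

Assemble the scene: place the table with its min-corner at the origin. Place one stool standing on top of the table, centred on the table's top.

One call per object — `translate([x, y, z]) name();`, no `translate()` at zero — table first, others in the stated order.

table();
translate([278, 310, 778]) stool();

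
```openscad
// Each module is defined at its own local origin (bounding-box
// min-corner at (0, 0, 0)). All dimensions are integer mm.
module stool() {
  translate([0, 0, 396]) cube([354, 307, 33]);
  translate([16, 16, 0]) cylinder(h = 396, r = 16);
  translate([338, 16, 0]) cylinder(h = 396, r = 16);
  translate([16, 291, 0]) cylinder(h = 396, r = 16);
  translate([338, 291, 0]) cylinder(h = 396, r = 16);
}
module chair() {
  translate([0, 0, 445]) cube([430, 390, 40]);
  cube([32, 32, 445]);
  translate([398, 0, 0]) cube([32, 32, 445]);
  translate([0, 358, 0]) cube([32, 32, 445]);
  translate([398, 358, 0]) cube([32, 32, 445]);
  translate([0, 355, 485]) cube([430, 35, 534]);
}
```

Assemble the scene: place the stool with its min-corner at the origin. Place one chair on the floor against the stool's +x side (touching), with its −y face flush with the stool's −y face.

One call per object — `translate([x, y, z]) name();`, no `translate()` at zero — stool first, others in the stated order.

stool();
translate([354, 0, 0]) chair();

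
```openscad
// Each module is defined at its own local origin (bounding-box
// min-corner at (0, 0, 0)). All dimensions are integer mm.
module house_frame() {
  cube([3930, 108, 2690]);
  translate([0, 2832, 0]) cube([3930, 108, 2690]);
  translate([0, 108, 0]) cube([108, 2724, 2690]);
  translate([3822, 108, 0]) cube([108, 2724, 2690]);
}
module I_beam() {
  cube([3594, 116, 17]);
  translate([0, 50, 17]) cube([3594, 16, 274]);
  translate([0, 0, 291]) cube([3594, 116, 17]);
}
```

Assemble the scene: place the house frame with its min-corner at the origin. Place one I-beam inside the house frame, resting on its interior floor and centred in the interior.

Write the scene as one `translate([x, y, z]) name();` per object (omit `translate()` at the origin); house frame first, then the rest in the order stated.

house_frame();
translate([168, 1412, 0]) I_beam();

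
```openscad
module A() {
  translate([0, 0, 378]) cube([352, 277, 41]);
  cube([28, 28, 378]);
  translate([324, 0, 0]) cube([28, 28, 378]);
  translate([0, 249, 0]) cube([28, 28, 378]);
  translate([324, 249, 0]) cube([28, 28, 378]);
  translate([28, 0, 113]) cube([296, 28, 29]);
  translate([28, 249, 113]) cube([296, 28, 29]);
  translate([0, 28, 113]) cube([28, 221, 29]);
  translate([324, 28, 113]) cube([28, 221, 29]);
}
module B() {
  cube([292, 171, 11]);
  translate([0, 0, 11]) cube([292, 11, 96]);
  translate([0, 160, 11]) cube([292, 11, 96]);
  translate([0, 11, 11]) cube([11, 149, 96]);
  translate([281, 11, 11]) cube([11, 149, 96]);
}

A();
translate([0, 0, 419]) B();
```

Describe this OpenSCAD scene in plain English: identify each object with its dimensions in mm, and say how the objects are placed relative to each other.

A is a simple wooden stool: a rectangular seat 352 mm (x) by 277 mm (y), 41 mm thick, top face at z = 419 mm, on four square legs, each 28×28 mm in cross-section. The legs rest on z = 0, each flush with a corner of the seat. Four stretchers, 28 mm wide and 29 mm tall, connect adjacent legs with their undersides at z = 113 mm, each running between the inner faces of the legs it joins and aligned with the legs' outer faces on the other axis.

B is an open storage box with external size 292×171×107 mm and wall thickness 11 mm (the base is also 11 mm thick). The base covers the whole footprint; the four walls stand on the base, with the y-facing walls full-width and the x-facing walls fitting between their inner faces.

The open box is on top of the stool.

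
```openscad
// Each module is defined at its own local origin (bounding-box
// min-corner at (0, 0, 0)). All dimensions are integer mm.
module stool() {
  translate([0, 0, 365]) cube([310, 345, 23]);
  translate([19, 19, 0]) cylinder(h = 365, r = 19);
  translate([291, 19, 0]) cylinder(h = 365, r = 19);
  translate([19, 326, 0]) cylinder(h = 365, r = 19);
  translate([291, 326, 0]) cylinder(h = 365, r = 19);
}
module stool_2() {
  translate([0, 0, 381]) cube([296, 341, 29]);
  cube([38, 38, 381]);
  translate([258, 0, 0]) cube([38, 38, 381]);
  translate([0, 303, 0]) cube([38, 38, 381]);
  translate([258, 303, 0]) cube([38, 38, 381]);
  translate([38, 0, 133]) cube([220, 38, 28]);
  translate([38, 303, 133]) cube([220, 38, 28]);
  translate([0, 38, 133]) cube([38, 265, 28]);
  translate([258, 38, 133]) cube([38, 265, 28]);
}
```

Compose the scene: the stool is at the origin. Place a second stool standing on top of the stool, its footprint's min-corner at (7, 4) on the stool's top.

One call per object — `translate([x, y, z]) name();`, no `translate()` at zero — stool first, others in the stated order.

stool();
translate([7, 4, 388]) stool_2();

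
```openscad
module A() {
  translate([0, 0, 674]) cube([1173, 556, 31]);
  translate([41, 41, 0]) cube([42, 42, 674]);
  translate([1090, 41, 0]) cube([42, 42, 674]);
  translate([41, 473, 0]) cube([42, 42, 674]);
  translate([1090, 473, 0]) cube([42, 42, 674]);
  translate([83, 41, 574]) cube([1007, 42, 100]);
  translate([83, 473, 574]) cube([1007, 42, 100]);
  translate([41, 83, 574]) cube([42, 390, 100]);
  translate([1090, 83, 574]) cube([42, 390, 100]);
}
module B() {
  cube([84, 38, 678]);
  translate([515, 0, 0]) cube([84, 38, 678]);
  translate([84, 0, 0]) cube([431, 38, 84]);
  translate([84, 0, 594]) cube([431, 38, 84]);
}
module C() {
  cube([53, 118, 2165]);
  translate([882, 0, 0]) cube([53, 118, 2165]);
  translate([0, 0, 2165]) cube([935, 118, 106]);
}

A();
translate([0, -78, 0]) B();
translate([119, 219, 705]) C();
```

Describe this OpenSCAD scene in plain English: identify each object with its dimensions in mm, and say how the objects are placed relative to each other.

A is a table: top 1173 mm (x) × 556 mm (y), 31 mm thick, upper face at z = 705 mm, on four 42×42 mm square legs, each inset 41 mm from the nearest pair of top edges, running from z = 0 to the bottom of the top. Four apron rails, 42 mm thick and 100 mm tall, run between adjacent legs with their top edges flush with the underside of the top and their outer faces flush with the legs' outer faces.

B is a rectangular picture frame lying in the x–z plane (depth along y). The opening is 431 mm wide (x) by 510 mm tall (z), surrounded by a border 84 mm wide on all four sides. The frame is 38 mm deep and is made of two full-height vertical stiles with two horizontal rails fitted between them.

C is a door frame. The clear opening is 829 mm wide and 2165 mm high. Two 53 mm wide jambs, 118 mm deep, stand either side of the opening from the floor to the top of the opening. A 106 mm thick head sits across the top of both jambs, spanning the full outside width of the frame.

The picture frame is on the floor beside the table on its −y side. The door frame is on top of the table, centred.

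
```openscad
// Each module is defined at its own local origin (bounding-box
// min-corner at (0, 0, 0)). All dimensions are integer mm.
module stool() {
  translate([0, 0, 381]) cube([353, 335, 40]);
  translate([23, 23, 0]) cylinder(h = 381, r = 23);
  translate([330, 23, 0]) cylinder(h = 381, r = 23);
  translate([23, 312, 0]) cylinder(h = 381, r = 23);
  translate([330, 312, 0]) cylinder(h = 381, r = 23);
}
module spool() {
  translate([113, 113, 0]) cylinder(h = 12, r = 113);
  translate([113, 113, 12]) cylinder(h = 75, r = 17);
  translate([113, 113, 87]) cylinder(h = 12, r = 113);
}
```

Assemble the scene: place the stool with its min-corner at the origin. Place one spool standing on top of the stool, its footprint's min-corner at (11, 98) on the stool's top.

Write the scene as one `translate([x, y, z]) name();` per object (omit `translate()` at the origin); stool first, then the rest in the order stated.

stool();
translate([11, 98, 421]) spool();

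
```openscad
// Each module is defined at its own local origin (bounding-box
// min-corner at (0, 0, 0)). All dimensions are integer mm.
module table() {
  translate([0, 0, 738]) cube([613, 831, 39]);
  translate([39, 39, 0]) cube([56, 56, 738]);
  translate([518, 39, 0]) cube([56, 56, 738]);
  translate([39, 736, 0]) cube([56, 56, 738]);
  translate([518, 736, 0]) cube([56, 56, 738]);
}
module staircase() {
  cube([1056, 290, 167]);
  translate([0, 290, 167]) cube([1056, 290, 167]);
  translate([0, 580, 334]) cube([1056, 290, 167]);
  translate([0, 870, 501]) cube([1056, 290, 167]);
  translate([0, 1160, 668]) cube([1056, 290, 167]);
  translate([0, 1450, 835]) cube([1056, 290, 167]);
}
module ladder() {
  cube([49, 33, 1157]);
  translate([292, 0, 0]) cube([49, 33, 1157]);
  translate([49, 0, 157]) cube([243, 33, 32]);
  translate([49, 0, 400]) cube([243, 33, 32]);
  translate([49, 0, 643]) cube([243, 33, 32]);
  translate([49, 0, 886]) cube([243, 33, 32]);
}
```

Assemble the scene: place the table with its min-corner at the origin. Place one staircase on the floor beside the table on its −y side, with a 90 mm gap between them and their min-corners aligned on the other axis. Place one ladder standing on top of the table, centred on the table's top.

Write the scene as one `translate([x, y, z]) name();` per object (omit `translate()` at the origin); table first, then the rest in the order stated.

table();
translate([0, -1830, 0]) staircase();
translate([136, 399, 777]) ladder();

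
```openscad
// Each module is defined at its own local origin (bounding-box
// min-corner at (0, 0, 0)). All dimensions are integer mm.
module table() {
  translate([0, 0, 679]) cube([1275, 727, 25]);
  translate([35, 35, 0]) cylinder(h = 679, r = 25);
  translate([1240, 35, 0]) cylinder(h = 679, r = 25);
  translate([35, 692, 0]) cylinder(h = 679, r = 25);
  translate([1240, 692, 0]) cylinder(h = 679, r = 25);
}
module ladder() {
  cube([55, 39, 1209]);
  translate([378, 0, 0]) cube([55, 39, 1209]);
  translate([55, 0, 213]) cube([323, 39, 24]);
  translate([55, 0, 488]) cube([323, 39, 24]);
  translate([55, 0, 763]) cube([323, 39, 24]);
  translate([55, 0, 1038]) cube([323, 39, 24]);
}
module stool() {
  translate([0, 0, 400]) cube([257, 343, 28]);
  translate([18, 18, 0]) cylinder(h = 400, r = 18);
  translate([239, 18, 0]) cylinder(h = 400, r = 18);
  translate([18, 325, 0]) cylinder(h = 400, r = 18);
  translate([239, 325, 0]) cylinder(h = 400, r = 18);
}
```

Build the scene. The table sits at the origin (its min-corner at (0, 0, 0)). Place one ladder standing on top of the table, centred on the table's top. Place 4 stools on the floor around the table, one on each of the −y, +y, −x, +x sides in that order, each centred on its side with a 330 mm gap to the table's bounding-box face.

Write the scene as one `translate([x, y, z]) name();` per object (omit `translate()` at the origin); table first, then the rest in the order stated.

table();
translate([421, 344, 704]) ladder();
translate([509, -673, 0]) stool();
translate([509, 1057, 0]) stool();
translate([-587, 192, 0]) stool();
translate([1605, 192, 0]) stool();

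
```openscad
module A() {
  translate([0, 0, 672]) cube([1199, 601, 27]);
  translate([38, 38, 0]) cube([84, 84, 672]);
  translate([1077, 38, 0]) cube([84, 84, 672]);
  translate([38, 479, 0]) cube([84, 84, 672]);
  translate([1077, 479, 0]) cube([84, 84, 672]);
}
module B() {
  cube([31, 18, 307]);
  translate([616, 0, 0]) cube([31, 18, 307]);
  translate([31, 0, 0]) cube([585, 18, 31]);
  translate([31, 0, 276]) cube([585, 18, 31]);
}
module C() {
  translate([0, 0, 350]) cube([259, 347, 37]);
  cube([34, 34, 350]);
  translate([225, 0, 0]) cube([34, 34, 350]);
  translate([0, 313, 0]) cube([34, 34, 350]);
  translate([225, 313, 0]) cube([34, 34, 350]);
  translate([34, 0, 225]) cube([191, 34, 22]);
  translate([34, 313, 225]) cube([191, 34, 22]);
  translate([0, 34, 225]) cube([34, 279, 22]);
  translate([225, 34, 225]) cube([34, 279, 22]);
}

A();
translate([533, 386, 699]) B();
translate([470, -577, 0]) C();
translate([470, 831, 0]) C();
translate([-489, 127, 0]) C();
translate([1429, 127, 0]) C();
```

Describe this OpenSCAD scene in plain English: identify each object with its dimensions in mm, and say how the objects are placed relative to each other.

A is a table: top 1199 mm (x) × 601 mm (y), 27 mm thick, upper face at z = 699 mm, on four 84×84 mm square legs, each inset 38 mm from the nearest pair of top edges, running from z = 0 to the bottom of the top.

B is a rectangular picture frame lying in the x–z plane (depth along y). The opening is 585 mm wide (x) by 245 mm tall (z), surrounded by a border 31 mm wide on all four sides. The frame is 18 mm deep and is made of two full-height vertical stiles with two horizontal rails fitted between them.

C is a simple wooden stool: a rectangular seat 259 mm (x) by 347 mm (y), 37 mm thick, top face at z = 387 mm, on four square legs, each 34×34 mm in cross-section. The legs rest on z = 0, each flush with a corner of the seat. Four stretchers, 34 mm wide and 22 mm tall, connect adjacent legs with their undersides at z = 225 mm, each running between the inner faces of the legs it joins and aligned with the legs' outer faces on the other axis.

The picture frame is on top of the table. Four stools sit around the table at the −y, +y, −x, +x sides.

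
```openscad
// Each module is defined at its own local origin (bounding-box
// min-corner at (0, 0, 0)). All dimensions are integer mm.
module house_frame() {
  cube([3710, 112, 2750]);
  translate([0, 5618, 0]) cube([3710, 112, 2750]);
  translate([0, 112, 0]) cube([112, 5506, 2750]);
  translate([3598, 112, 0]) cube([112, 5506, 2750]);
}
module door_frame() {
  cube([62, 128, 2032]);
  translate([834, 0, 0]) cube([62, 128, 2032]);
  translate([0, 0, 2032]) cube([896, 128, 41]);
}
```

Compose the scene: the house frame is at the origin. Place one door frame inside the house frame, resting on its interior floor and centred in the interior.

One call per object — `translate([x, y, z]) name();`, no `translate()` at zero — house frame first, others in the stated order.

house_frame();
translate([1407, 2801, 0]) door_frame();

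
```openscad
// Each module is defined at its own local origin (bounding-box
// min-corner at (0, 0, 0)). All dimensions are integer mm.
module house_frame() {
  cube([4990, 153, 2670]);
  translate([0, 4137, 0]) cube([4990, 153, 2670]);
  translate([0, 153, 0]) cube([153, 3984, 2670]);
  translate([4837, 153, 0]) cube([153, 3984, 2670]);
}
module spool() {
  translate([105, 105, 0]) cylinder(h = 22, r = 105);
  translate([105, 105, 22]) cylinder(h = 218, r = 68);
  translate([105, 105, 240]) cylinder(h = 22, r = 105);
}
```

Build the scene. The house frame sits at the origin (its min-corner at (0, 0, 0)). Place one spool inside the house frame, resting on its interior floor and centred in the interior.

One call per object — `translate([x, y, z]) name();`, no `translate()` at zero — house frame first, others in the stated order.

house_frame();
translate([2390, 2040, 0]) spool();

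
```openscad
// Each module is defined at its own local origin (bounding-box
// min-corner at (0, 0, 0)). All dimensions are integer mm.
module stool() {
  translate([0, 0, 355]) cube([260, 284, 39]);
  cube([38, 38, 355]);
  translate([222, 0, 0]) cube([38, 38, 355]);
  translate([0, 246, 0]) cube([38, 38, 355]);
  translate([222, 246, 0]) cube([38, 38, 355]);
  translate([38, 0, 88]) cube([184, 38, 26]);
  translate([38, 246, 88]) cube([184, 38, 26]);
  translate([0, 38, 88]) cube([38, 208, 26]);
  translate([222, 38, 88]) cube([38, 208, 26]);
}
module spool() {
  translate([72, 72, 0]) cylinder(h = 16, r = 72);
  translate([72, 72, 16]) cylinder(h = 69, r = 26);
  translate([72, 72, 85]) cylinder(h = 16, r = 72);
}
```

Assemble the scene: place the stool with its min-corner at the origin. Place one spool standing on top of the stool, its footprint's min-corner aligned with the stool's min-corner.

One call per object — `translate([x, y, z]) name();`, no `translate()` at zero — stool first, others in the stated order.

stool();
translate([0, 0, 394]) spool();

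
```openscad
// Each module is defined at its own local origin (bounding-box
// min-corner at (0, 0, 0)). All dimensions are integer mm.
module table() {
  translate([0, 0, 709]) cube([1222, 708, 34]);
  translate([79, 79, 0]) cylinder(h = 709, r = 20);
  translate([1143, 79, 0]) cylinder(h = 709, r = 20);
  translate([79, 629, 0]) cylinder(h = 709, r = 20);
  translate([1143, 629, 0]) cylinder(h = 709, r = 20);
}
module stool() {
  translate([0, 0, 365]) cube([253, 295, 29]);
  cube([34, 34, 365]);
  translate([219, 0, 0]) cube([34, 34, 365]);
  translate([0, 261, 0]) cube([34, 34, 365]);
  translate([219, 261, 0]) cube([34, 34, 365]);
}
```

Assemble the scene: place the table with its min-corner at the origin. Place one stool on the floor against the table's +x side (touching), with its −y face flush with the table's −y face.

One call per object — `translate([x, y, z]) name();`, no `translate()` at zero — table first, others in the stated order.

table();
translate([1222, 0, 0]) stool();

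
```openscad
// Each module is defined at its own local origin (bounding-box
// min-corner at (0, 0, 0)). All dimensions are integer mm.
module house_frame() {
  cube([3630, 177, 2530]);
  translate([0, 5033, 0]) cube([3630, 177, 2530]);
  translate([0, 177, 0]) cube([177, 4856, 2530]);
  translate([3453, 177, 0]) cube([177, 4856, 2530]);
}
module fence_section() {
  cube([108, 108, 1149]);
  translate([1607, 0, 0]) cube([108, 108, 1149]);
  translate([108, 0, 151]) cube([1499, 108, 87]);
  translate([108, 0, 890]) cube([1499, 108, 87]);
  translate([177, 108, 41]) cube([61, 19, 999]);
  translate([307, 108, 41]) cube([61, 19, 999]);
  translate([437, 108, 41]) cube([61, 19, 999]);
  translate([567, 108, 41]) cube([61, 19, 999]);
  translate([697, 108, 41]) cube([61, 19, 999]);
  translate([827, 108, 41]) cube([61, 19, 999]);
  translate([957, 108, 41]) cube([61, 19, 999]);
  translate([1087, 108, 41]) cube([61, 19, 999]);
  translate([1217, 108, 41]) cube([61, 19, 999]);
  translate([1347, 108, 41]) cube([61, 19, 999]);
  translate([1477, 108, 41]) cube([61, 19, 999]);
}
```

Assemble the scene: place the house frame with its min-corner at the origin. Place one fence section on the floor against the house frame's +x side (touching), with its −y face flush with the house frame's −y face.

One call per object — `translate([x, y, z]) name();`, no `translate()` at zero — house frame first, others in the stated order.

house_frame();
translate([3630, 0, 0]) fence_section();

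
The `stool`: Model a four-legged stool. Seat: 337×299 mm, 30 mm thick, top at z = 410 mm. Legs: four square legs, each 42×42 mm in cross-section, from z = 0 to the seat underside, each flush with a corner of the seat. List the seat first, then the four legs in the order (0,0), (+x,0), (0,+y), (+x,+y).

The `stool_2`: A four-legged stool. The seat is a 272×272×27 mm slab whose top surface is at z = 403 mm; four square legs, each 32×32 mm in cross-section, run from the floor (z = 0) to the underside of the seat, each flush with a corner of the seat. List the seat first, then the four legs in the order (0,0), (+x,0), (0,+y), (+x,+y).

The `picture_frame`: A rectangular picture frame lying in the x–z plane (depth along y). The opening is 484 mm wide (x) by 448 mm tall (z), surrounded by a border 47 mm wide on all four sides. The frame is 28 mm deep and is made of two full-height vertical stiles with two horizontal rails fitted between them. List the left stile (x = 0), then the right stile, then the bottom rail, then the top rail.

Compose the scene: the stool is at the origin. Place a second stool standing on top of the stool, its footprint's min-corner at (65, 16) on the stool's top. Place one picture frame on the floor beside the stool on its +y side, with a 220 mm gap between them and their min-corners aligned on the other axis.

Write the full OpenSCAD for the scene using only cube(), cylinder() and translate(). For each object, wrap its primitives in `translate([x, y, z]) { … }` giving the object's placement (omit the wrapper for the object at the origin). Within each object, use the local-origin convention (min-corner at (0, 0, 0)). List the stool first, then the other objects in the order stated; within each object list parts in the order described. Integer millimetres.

translate([0, 0, 380]) cube([337, 299, 30]);
cube([42, 42, 380]);
translate([295, 0, 0]) cube([42, 42, 380]);
translate([0, 257, 0]) cube([42, 42, 380]);
translate([295, 257, 0]) cube([42, 42, 380]);
translate([65, 16, 410]) {
  translate([0, 0, 376]) cube([272, 272, 27]);
  cube([32, 32, 376]);
  translate([240, 0, 0]) cube([32, 32, 376]);
  translate([0, 240, 0]) cube([32, 32, 376]);
  translate([240, 240, 0]) cube([32, 32, 376]);
}
translate([0, 519, 0]) {
  cube([47, 28, 542]);
  translate([531, 0, 0]) cube([47, 28, 542]);
  translate([47, 0, 0]) cube([484, 28, 47]);
  translate([47, 0, 495]) cube([484, 28, 47]);
}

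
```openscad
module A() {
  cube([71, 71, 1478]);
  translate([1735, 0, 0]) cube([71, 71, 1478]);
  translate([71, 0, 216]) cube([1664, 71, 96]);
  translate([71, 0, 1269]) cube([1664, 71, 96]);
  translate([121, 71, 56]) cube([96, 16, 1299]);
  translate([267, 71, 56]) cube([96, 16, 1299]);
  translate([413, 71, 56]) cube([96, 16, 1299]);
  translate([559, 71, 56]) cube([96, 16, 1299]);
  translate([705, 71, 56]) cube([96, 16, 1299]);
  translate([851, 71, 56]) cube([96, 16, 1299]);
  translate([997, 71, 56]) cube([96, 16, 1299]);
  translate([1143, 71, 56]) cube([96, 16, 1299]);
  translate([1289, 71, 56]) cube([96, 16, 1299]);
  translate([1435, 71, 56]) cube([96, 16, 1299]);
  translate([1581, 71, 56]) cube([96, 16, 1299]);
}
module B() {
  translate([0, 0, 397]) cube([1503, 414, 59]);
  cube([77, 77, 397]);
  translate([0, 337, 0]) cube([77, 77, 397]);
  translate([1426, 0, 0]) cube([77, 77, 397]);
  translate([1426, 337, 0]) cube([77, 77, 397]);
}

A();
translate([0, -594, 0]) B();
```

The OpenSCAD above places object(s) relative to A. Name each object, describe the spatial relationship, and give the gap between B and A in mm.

A is a fence section. B is a bench. The bench is on the floor beside the fence section on its −y side. The gap between the bench and the fence section is 180 mm.

The bench's nearest face is 180 mm from the fence section's −y face.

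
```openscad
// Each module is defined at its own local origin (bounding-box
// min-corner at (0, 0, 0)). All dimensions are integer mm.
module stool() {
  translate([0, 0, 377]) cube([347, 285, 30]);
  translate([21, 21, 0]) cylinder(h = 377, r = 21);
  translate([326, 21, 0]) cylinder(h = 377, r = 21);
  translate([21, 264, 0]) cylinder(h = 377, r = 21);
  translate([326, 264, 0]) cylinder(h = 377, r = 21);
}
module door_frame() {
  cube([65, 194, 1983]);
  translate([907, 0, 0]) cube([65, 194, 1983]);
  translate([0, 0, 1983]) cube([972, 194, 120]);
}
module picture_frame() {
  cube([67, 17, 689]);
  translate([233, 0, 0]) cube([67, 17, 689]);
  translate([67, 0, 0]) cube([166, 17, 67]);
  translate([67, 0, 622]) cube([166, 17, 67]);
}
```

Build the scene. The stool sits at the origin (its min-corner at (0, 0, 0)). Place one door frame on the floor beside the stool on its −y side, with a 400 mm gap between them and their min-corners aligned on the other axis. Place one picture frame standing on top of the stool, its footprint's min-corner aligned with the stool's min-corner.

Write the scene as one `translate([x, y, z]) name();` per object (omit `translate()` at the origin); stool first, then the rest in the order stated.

stool();
translate([0, -594, 0]) door_frame();
translate([0, 0, 407]) picture_frame();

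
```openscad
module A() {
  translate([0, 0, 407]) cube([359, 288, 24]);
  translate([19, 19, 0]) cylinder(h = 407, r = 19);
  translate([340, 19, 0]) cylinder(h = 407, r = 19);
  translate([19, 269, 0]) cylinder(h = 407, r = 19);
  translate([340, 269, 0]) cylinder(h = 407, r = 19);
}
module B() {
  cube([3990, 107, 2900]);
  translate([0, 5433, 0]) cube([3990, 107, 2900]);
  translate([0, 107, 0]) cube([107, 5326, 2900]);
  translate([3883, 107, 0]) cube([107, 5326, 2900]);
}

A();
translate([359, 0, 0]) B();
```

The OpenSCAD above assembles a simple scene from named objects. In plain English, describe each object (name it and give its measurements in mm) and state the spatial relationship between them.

A is a four-legged stool. The seat is a 359×288×24 mm slab whose top surface is at z = 431 mm; four round legs, each 38 mm in diameter, run from the floor (z = 0) to the underside of the seat, each leg's axis is inset half a diameter from the nearest pair of seat edges (so the leg's bounding box is flush with the corner).

B is a box-shaped house frame (walls only): outside footprint 3990×5540 mm, wall height 2900 mm, wall thickness 107 mm. The two y-facing walls run the full x-width; the two x-facing walls fit between the inner faces of the y-facing walls.

The house frame is against the stool's +x side, with their −y faces flush.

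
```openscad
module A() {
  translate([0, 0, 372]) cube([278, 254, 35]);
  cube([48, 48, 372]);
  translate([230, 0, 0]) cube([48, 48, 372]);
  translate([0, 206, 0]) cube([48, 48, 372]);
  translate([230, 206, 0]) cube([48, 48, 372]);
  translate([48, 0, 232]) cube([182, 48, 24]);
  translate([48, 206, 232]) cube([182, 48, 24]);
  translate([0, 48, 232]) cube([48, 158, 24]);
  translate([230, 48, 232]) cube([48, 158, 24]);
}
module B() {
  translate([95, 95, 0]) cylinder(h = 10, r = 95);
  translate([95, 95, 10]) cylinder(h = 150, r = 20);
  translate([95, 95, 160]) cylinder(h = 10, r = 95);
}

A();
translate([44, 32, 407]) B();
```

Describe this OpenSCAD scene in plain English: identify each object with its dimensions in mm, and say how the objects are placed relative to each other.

A is a four-legged stool. The seat is 278×254 mm, 35 mm thick, top at z = 407 mm. It stands on four square legs, each 48×48 mm in cross-section, from z = 0 to the seat underside, each flush with a corner of the seat. Four stretchers, 48 mm wide and 24 mm tall, connect adjacent legs with their undersides at z = 232 mm, each running between the inner faces of the legs it joins and aligned with the legs' outer faces on the other axis.

B is a spool: two coaxial disc flanges of radius 95 mm and thickness 10 mm, joined by a core cylinder of radius 20 mm and height 150 mm. The lower flange rests on z = 0 and the three cylinders share a vertical axis.

The spool is on top of the stool, centred.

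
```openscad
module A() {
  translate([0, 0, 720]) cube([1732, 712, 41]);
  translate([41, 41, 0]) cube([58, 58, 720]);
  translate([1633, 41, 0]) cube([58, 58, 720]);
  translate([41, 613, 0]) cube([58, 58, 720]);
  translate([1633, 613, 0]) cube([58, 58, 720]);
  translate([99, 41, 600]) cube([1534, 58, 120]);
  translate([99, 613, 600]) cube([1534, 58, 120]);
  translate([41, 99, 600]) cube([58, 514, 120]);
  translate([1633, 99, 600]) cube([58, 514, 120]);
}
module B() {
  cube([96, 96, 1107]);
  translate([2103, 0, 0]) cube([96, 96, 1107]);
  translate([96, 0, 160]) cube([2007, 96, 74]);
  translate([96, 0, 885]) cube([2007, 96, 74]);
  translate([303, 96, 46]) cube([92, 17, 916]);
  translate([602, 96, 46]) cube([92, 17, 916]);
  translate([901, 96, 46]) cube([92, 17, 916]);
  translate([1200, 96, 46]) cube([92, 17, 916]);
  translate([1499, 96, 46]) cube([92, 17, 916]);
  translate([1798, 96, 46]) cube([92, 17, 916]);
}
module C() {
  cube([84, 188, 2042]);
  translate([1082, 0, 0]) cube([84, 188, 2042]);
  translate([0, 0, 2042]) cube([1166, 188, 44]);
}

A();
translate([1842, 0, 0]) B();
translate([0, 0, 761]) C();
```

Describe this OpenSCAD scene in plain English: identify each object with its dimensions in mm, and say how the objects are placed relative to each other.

A is a table with a 1732×712 mm rectangular top, 41 mm thick, top surface at z = 761 mm, supported by four 58×58 mm square legs, each inset 41 mm from the nearest pair of top edges, running from the floor. Four apron rails, 58 mm thick and 120 mm tall, run between adjacent legs with their top edges flush with the underside of the top and their outer faces flush with the legs' outer faces.

B is a fence section. Two 96×96 mm posts, 1107 mm tall, stand on the floor with a clear span of 2007 mm between their inner faces. Two horizontal rails of 96×74 mm section span the gap between the posts with their undersides at z = 160 mm and z = 885 mm, flush with the posts' −y face. 6 pickets, each 92 mm wide, 17 mm thick and 916 mm tall, are fixed to the +y face of the rails with their bottoms at z = 46 mm, evenly spaced across the span with equal gaps (rounded down to the nearest mm) at the −x end and between each pair — any rounding remainder accumulates at the +x end.

C is a door frame. The clear opening is 998 mm wide and 2042 mm high. Two 84 mm wide jambs, 188 mm deep, stand either side of the opening from the floor to the top of the opening. A 44 mm thick head sits across the top of both jambs, spanning the full outside width of the frame.

The fence section is on the floor beside the table on its +x side. The door frame is on top of the table.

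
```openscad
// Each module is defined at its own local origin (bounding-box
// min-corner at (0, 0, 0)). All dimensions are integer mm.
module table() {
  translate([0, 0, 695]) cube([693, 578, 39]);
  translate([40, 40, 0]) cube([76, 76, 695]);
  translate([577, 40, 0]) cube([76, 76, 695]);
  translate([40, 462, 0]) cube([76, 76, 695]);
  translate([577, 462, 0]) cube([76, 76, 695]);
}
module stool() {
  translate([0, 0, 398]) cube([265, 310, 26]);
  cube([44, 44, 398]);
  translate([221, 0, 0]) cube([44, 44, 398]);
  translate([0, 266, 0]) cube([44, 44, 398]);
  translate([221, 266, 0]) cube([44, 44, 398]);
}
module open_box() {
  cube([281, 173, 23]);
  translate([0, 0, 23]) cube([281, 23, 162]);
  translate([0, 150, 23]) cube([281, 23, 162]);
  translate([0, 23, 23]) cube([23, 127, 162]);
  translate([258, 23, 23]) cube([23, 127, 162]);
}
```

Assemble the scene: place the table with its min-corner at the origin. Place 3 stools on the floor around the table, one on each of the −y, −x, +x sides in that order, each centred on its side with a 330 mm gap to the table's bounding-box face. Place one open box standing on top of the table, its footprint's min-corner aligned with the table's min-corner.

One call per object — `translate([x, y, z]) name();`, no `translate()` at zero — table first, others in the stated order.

table();
translate([214, -640, 0]) stool();
translate([-595, 134, 0]) stool();
translate([1023, 134, 0]) stool();
translate([0, 0, 734]) open_box();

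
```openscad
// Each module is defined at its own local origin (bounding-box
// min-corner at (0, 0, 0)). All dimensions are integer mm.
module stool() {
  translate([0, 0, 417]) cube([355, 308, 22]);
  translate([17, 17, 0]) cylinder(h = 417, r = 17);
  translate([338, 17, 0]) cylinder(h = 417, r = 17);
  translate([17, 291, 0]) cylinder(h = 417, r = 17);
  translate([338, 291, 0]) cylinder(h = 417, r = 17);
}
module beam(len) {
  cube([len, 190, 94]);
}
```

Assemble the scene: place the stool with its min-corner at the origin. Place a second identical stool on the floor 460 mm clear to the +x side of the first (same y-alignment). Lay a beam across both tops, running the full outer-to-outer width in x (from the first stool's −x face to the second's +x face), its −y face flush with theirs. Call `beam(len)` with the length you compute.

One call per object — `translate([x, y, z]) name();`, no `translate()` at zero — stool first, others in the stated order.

stool();
translate([815, 0, 0]) stool();
translate([0, 0, 439]) beam(1170);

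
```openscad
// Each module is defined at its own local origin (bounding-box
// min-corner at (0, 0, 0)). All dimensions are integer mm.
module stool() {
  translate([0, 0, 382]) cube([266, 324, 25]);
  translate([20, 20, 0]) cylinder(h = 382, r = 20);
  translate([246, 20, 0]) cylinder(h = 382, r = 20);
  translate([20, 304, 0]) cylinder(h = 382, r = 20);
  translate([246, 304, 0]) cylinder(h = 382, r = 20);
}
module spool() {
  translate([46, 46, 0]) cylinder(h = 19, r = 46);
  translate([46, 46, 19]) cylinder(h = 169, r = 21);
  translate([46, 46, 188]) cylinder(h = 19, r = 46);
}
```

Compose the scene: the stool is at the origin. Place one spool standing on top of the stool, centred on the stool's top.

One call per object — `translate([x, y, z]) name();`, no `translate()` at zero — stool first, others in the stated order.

stool();
translate([87, 116, 407]) spool();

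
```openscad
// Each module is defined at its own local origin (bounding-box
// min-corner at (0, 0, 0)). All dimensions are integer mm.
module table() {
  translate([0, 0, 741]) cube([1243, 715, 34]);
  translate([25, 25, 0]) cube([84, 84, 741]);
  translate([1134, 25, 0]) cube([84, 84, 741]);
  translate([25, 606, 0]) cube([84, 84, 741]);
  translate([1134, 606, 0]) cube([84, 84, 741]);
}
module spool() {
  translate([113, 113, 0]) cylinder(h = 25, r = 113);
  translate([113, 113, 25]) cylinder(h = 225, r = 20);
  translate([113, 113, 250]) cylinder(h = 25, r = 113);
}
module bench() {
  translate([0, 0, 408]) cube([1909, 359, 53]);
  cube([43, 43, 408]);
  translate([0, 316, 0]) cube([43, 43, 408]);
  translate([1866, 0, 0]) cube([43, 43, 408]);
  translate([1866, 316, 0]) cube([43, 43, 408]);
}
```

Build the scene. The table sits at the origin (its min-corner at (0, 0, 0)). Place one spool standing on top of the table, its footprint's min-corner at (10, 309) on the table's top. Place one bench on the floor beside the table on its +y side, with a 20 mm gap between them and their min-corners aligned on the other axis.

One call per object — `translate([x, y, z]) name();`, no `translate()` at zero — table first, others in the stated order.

table();
translate([10, 309, 775]) spool();
translate([0, 735, 0]) bench();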